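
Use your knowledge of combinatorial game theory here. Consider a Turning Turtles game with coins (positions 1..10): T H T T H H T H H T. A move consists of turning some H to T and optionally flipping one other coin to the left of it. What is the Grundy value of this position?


Coins: T H T T H H T H H T
Key fact: a single head at position k behaves exactly like a Nim heap of size k (turning it to T and optionally flipping a coin at j < k corresponds to moving the heap from k to j, or to 0), and heads combine as a disjunctive sum (two heads at the same place would cancel, matching j XOR j = 0). So the Nim-value is the XOR of the 1-indexed positions of the heads.
Face-up positions (1-indexed): [2, 5, 6, 8, 9]
XOR 0 with 2: 0 XOR 2 = 2
XOR 2 with 5: 2 XOR 5 = 7
XOR 7 with 6: 7 XOR 6 = 1
XOR 1 with 8: 1 XOR 8 = 9
XOR 9 with 9: 9 XOR 9 = 0
Nim-value = 0

0


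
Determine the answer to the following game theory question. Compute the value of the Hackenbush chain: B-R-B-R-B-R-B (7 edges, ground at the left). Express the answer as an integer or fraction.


Edges (from ground): B-R-B-R-B-R-B
By Berlekamp's sign-expansion rule, a Blue-Red Hackenbush stalk has the value of the surreal number whose sign sequence is the edge sequence with B -> + and R -> -.
Sign sequence: +-+-+-+
Trace the sign expansion in the surreal number tree, starting from 0:
Edge 1: B (sign +) -> bounds (0, +inf), value = 1
Edge 2: R (sign -) -> bounds (0, 1), value = 1/2
Edge 3: B (sign +) -> bounds (1/2, 1), value = 3/4
Edge 4: R (sign -) -> bounds (1/2, 3/4), value = 5/8
Edge 5: B (sign +) -> bounds (5/8, 3/4), value = 11/16
Edge 6: R (sign -) -> bounds (5/8, 11/16), value = 21/32
Edge 7: B (sign +) -> bounds (21/32, 11/16), value = 43/64
Game value = 43/64

43/64


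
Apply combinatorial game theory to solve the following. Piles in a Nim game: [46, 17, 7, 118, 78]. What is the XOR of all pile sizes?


We need the XOR (exclusive or) of all pile sizes.
After XOR-ing pile 1 (size 46): 0 XOR 46 = 46
After XOR-ing pile 2 (size 17): 46 XOR 17 = 63
After XOR-ing pile 3 (size 7): 63 XOR 7 = 56
After XOR-ing pile 4 (size 118): 56 XOR 118 = 78
After XOR-ing pile 5 (size 78): 78 XOR 78 = 0
The Nim-value of this position is 0.

0


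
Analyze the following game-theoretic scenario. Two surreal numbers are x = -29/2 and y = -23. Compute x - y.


x = -29/2, y = -23
Converting to common denominator: 2
x = -29/2, y = -46/2
x - y = -29/2 - -23 = 17/2

17/2


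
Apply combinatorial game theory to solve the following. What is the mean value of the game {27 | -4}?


Game = {27 | -4}, a switch {a | b} with numbers a > b.
Its thermograph has left wall a - t and right wall b + t, which meet at t = (a - b)/2, where both equal (a + b)/2. So the mast (mean value) is at (a + b)/2.
Mean = (27 + (-4))/2 = 23/2 = 23/2

23/2


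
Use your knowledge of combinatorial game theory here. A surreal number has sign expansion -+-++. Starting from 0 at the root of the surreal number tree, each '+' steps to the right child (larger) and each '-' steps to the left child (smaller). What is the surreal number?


Sign expansion: -+-++
Rule: track bounds (lo, hi), initially (-inf, +inf). On '+', the current value becomes lo and we move to the simplest number in (value, hi): value + 1 if hi = +inf, otherwise the midpoint (value + hi)/2. On '-', the current value becomes hi and we move to value - 1 if lo = -inf, otherwise the midpoint (lo + value)/2.
Start at 0.
Step 1: sign = -, move left. Bounds: (-inf, 0). Value = -1
Step 2: sign = +, move right. Bounds: (-1, 0). Value = -1/2
Step 3: sign = -, move left. Bounds: (-1, -1/2). Value = -3/4
Step 4: sign = +, move right. Bounds: (-3/4, -1/2). Value = -5/8
Step 5: sign = +, move right. Bounds: (-5/8, -1/2). Value = -9/16
The surreal number with sign expansion -+-++ is -9/16.

-9/16


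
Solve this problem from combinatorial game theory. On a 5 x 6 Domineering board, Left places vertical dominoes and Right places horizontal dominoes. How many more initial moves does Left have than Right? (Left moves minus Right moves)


Board is 5 x 6 (rows x cols).
Left (vertical) placements: (rows-1) * cols = 4 * 6 = 24
Right (horizontal) placements: rows * (cols-1) = 5 * 5 = 25
Advantage = Left - Right = 24 - 25 = -1

-1


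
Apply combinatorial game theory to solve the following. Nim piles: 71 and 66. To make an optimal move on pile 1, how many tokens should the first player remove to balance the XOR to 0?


Piles: 71 and 66
Current XOR: 71 XOR 66 = 5 (non-zero, so this is an N-position).
To make the XOR zero, we need to find a move that balances the piles.
For pile 1 (size 71): target = 71 XOR 5 = 66
We reduce pile 1 from 71 to 66.
Tokens removed: 71 - 66 = 5
Verification: 66 XOR 66 = 0

5


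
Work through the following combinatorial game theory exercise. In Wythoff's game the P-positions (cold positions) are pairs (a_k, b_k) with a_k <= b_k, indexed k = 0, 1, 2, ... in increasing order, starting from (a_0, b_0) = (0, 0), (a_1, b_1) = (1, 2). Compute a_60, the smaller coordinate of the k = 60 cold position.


By Wythoff's theorem, a_k = floor(k * phi) and b_k = floor(k * phi^2) = a_k + k, where phi = (1 + sqrt(5))/2 is the golden ratio.
phi = (1 + sqrt(5))/2 = 1.618034
k = 60
k * phi = 60 * 1.618034 = 97.082039
a_60 = floor(k * phi) = 97

97


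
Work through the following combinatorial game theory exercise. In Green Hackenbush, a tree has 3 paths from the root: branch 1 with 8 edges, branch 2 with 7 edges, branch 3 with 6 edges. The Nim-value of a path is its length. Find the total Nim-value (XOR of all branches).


The tree has 3 branches from the ground vertex.
In Green Hackenbush, the Nim-value of a simple path of length k is k.
Branch 1: length 8, Nim-value = 8
Branch 2: length 7, Nim-value = 7
Branch 3: length 6, Nim-value = 6
Total Nim-value = XOR of all branch values:
0 XOR 8 = 8
8 XOR 7 = 15
15 XOR 6 = 9
Nim-value of the tree = 9

9


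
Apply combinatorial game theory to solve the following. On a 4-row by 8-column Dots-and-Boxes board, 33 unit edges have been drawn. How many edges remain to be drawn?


Grid: 4 x 8 boxes, i.e. 5 rows and 9 columns of dots.
Horizontal edges: (rows + 1) * cols = 5 * 8 = 40
Vertical edges: rows * (cols + 1) = 4 * 9 = 36
Total edges: 40 + 36 = 76
Edges drawn: 33
Remaining: 76 - 33 = 43

43


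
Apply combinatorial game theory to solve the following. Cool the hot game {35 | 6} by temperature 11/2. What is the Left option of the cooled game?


Original game: {35 | 6} (a switch {a | b} with a > b).
Cooling by t (for t below the temperature (a - b)/2 = 29/2) taxes each move by t: {a | b} cooled by t is {a - t | b + t}.
Cooling amount: t = 11/2
Cooled Left option: 35 - 11/2 = 59/2
Cooled Right option: 6 + 11/2 = 23/2
Cooled game: {59/2 | 23/2}
Left option = 59/2

59/2


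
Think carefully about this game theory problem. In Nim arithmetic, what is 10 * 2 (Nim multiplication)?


Nim multiplication is bilinear over XOR: (u XOR v) * w = (u*w) XOR (v*w).
So we split each operand into its bit components and XOR the pairwise Nim products.
10 = 2 + 8 (as XOR of powers of 2).
2 = 2 (as XOR of powers of 2).
Using the standard Nim-product table on single bits:
  2*2 = 3,   2*4 = 8,   2*8 = 12,
  4*4 = 6,   4*8 = 11,  8*8 = 13,
and  1*x = x (identity), k*l = l*k (commutative).
Pairwise Nim products:
  2 * 2 = 3
  8 * 2 = 12
XOR them: 3 XOR 12 = 15.
Result: 10 * 2 = 15 (in Nim).

15


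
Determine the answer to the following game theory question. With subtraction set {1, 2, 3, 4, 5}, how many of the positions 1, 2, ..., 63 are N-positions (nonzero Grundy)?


Subtraction set S = {1, 2, 3, 4, 5}, so G(n) = n mod 6.
G(n) = 0 when n is a multiple of 6.
Multiples of 6 in [1, 63]: 10
N-positions (nonzero Grundy) = 63 - 10 = 53

53


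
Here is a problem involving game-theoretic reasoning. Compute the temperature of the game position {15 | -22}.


The game is {15 | -22}, a switch {a | b} with numbers a > b.
Cooling {a | b} by t gives {a - t | b + t}, which stops being hot when a - t = b + t, i.e. at t = (a - b)/2. So the temperature of a switch is (a - b)/2.
Temperature = (Left option - Right option) / 2
= (15 - (-22)) / 2
= 37 / 2
= 37/2

37/2


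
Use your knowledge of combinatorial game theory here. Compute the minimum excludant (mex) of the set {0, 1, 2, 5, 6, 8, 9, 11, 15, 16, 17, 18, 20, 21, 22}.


Set = {0, 1, 2, 5, 6, 8, 9, 11, 15, 16, 17, 18, 20, 21, 22}
0 is in the set.
1 is in the set.
2 is in the set.
3 is NOT in the set. This is the mex.
mex = 3

3


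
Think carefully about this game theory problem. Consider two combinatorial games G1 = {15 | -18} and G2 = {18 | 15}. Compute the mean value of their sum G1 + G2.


G1 = {15 | -18}, G2 = {18 | 15}
Each is a switch {a | b} with numbers a > b; its mean value is (a + b)/2, and mean value is additive over game sums: m(G1 + G2) = m(G1) + m(G2).
Mean of G1 = (15 + (-18))/2 = -3/2 = -3/2
Mean of G2 = (18 + (15))/2 = 33/2 = 33/2
Mean of G1 + G2 = -3/2 + 33/2 = 15

15


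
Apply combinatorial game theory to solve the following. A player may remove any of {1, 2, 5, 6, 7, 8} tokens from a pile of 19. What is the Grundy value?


The subtraction set is S = {1, 2, 5, 6, 7, 8}.
G(k) = mex{ G(k - s) : s in S, s <= k }. We compute iteratively: G(0) = 0.
G(1) = mex({0}) = 1
G(2) = mex({0, 1}) = 2
G(3) = mex({1, 2}) = 0
G(4) = mex({0, 2}) = 1
G(5) = mex({0, 1}) = 2
G(6) = mex({0, 1, 2}) = 3
G(7) = mex({0, 1, 2, 3}) = 4
G(8) = mex({0, 1, 2, 3, 4}) = 5
G(9) = mex({0, 1, 2, 4, 5}) = 3
G(10) = mex({0, 1, 2, 3, 5}) = 4
G(11) = mex({0, 1, 2, 3, 4}) = 5
G(12) = mex({1, 2, 3, 4, 5}) = 0
G(13) = mex({0, 2, 3, 4, 5}) = 1
G(14) = mex({0, 1, 3, 4, 5}) = 2
G(15) = mex({1, 2, 3, 4, 5}) = 0
G(16) = mex({0, 2, 3, 4, 5}) = 1
G(17) = mex({0, 1, 3, 4, 5}) = 2
G(18) = mex({0, 1, 2, 4, 5}) = 3
G(19) = mex({0, 1, 2, 3, 5}) = 4
Therefore G(19) = 4.

4


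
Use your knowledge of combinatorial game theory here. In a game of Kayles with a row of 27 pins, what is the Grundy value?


Kayles: a move removes 1 or 2 adjacent pins from a contiguous row.
Removing pins from a row of k leaves two independent rows (a, b) with a + b = k - 1 (one pin) or a + b = k - 2 (two pins); an end removal gives a = 0.
By Sprague-Grundy, G(k) = mex{ G(a) XOR G(b) } over all these splits. G(0) = 0.
G(1): splits (0,0):0^0=0 -> mex({0}) = 1
G(2): splits (0,1):0^1=1 (0,0):0^0=0 -> mex({0, 1}) = 2
G(3): splits (0,2):0^2=2 (1,1):1^1=0 (0,1):0^1=1 -> mex({0, 1, 2}) = 3
G(4): splits (0,3):0^3=3 (1,2):1^2=3 (0,2):0^2=2 (1,1):1^1=0 -> mex({0, 2, 3}) = 1
G(5): splits (0,4):0^1=1 (1,3):1^3=2 (2,2):2^2=0 (0,3):0^3=3 (1,2):1^2=3 -> mex({0, 1, 2, 3}) = 4
G(6) = mex({0, 1, 2, 4}) = 3
G(7) = mex({0, 1, 3, 4, 5}) = 2
G(8) = mex({0, 2, 3, 5, 6}) = 1
G(9) = mex({0, 1, 2, 3, 6, 7}) = 4
G(10) = mex({0, 1, 3, 4, 5, 7}) = 2
G(11) = mex({0, 1, 2, 3, 4, 5}) = 6
G(12) = mex({0, 1, 2, 3, 5, 6, 7}) = 4
G(13) = mex({0, 2, 3, 4, 6, 7}) = 1
G(14) = mex({0, 1, 4, 5, 6, 7}) = 2
G(15) = mex({0, 1, 2, 3, 4, 5, 6}) = 7
G(16) = mex({0, 2, 3, 5, 6, 7}) = 1
G(17) = mex({0, 1, 2, 3, 5, 6, 7}) = 4
G(18) = mex({0, 1, 2, 4, 5, 6}) = 3
G(19) = mex({0, 1, 3, 4, 5, 7}) = 2
G(20) = mex({0, 2, 3, 4, 5, 6, 7}) = 1
G(21) = mex({0, 1, 2, 3, 5, 6, 7}) = 4
G(22) = mex({0, 1, 2, 3, 4, 5, 7}) = 6
G(23) = mex({0, 1, 2, 3, 4, 5, 6}) = 7
G(24) = mex({0, 1, 2, 3, 5, 6, 7}) = 4
G(25) = mex({0, 2, 3, 4, 6, 7}) = 1
G(26) = mex({0, 1, 3, 4, 5, 6, 7}) = 2
G(27) = mex({0, 1, 2, 3, 4, 5, 6, 7}) = 8
Therefore G(27) = 8.

8


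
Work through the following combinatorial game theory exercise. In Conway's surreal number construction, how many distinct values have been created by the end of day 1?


Day 0: {|} = 0 is born. Count = 1.
Day n: the number of surreal numbers born by day n is 2^(n+1) - 1.
By day 0: 2^1 - 1 = 1
By day 1: 2^2 - 1 = 3
By day 1: 3 surreal numbers.

3


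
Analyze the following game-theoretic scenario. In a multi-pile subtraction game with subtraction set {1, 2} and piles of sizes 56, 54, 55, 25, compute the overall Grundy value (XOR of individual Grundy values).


Subtraction set: {1, 2}
For this subtraction set, G(n) = n mod 3 (period = max + 1 = 3).
Pile 1 (size 56): G(56) = 56 mod 3 = 2
Pile 2 (size 54): G(54) = 54 mod 3 = 0
Pile 3 (size 55): G(55) = 55 mod 3 = 1
Pile 4 (size 25): G(25) = 25 mod 3 = 1
Total Grundy value = XOR of all: 2 XOR 0 XOR 1 XOR 1 = 2

2


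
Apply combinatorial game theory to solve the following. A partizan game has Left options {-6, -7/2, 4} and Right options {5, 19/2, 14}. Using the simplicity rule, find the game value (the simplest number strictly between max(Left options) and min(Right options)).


Left options: {-6, -7/2, 4}, max = 4
Right options: {5, 19/2, 14}, min = 5
All options are numbers and max(Left) < min(Right), so by the simplicity theorem the value is the simplest (earliest-born) number strictly between 4 and 5.
No integer lies strictly between 4 and 5, so the value is the dyadic rational m/2^k in the interval with the smallest k (then m odd); search k = 1, 2, ...:
Denominator 2: 9/2 lies strictly between 4 and 5 -- found.
The simplest number in the interval is 9/2.
Game value = 9/2

9/2


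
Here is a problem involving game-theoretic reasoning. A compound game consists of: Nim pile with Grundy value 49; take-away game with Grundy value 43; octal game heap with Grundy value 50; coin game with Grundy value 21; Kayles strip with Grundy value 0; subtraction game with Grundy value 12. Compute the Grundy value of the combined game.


By the Sprague-Grundy theorem, the Grundy value of a sum of games is the XOR of individual Grundy values.
Nim pile: Grundy value = 49. Running XOR: 0 XOR 49 = 49
take-away game: Grundy value = 43. Running XOR: 49 XOR 43 = 26
octal game heap: Grundy value = 50. Running XOR: 26 XOR 50 = 40
coin game: Grundy value = 21. Running XOR: 40 XOR 21 = 61
Kayles strip: Grundy value = 0. Running XOR: 61 XOR 0 = 61
subtraction game: Grundy value = 12. Running XOR: 61 XOR 12 = 49
The combined Grundy value is 49.

49


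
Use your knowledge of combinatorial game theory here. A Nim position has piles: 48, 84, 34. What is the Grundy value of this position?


We need the XOR (exclusive or) of all pile sizes.
After XOR-ing pile 1 (size 48): 0 XOR 48 = 48
After XOR-ing pile 2 (size 84): 48 XOR 84 = 100
After XOR-ing pile 3 (size 34): 100 XOR 34 = 70
The Nim-value of this position is 70.

70


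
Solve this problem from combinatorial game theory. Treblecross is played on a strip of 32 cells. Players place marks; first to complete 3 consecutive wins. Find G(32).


Treblecross: place X on empty cells; 3-in-a-row wins.
Playing within two cells of an existing X lets the opponent win at once, so sensible play treats the cells i-2..i+2 around each X as dead. The player left with no safe cell loses, so this is a normal-play take-away game on strips of safe cells.
Placing X at cell i (0-indexed) of a strip of k safe cells leaves independent strips of sizes max(0, i-2) and max(0, k-i-3). Hence G(k) = mex{ G(max(0,i-2)) XOR G(max(0,k-i-3)) : 0 <= i < k }, with G(0) = 0.
G(1): splits (0,0):0^0=0 -> mex({0}) = 1
G(2): splits (0,0):0^0=0 -> mex({0}) = 1
G(3): splits (0,0):0^0=0 -> mex({0}) = 1
G(4): splits (0,1):0^1=1 (0,0):0^0=0 -> mex({0, 1}) = 2
G(5): splits (0,2):0^1=1 (0,1):0^1=1 (0,0):0^0=0 -> mex({0, 1}) = 2
G(6) = mex({1}) = 0
G(7) = mex({0, 1, 2}) = 3
G(8) = mex({0, 1, 2}) = 3
G(9) = mex({0, 2}) = 1
G(10) = mex({0, 2, 3}) = 1
G(11) = mex({0, 3}) = 1
G(12) = mex({1, 3}) = 0
G(13) = mex({0, 1, 2, 3}) = 4
G(14) = mex({0, 1, 2}) = 3
G(15) = mex({0, 1, 2}) = 3
G(16) = mex({0, 1, 2, 4}) = 3
G(17) = mex({0, 1, 3, 4}) = 2
G(18) = mex({0, 1, 3, 4}) = 2
G(19) = mex({0, 1, 3, 5}) = 2
G(20) = mex({0, 1, 2, 3, 5}) = 4
G(21) = mex({0, 1, 2, 3, 5}) = 4
G(22) = mex({1, 2, 6}) = 0
G(23) = mex({0, 1, 2, 3, 4, 6}) = 5
G(24) = mex({0, 1, 2, 3, 4}) = 5
G(25) = mex({0, 1, 3, 4, 7}) = 2
G(26) = mex({0, 1, 3, 4, 5, 7}) = 2
G(27) = mex({0, 1, 3, 5}) = 2
G(28) = mex({0, 1, 2, 5}) = 3
G(29) = mex({0, 1, 2, 4, 5, 6}) = 3
G(30) = mex({1, 2, 4, 6}) = 0
G(31) = mex({0, 1, 2, 3, 4, 6}) = 5
G(32) = mex({1, 2, 3, 4, 7}) = 0
Therefore G(32) = 0.

0


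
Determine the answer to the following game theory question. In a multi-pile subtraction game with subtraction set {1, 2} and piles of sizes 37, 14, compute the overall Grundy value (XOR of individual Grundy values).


Subtraction set: {1, 2}
For this subtraction set, G(n) = n mod 3 (period = max + 1 = 3).
Pile 1 (size 37): G(37) = 37 mod 3 = 1
Pile 2 (size 14): G(14) = 14 mod 3 = 2
Total Grundy value = XOR of all: 1 XOR 2 = 3

3


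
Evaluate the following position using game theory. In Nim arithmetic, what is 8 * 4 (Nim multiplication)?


Nim multiplication is bilinear over XOR: (u XOR v) * w = (u*w) XOR (v*w).
So we split each operand into its bit components and XOR the pairwise Nim products.
8 = 8 (as XOR of powers of 2).
4 = 4 (as XOR of powers of 2).
Using the standard Nim-product table on single bits:
  2*2 = 3,   2*4 = 8,   2*8 = 12,
  4*4 = 6,   4*8 = 11,  8*8 = 13,
and  1*x = x (identity), k*l = l*k (commutative).
Pairwise Nim products:
  8 * 4 = 11
XOR them: 11 = 11.
Result: 8 * 4 = 11 (in Nim).

11


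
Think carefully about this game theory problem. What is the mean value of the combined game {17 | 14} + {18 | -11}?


G1 = {17 | 14}, G2 = {18 | -11}
Each is a switch {a | b} with numbers a > b; its mean value is (a + b)/2, and mean value is additive over game sums: m(G1 + G2) = m(G1) + m(G2).
Mean of G1 = (17 + (14))/2 = 31/2 = 31/2
Mean of G2 = (18 + (-11))/2 = 7/2 = 7/2
Mean of G1 + G2 = 31/2 + 7/2 = 19

19


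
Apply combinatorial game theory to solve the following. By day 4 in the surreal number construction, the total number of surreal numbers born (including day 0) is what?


Day 0: {|} = 0 is born. Count = 1.
Day n: the number of surreal numbers born by day n is 2^(n+1) - 1.
By day 0: 2^1 - 1 = 1
By day 1: 2^2 - 1 = 3
By day 2: 2^3 - 1 = 7
By day 3: 2^4 - 1 = 15
By day 4: 2^5 - 1 = 31
By day 4: 31 surreal numbers.

31


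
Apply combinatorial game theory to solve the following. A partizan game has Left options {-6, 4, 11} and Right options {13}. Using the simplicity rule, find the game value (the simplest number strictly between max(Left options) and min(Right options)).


Left options: {-6, 4, 11}, max = 11
Right options: {13}, min = 13
All options are numbers and max(Left) < min(Right), so by the simplicity theorem the value is the simplest (earliest-born) number strictly between 11 and 13.
The only integer strictly between 11 and 13 is 12.
No non-integer in the interval can be simpler: if x is a non-integer in the interval, then floor(x) or ceil(x) also lies in the interval (the interval contains an integer), and both are proper prefixes of x's sign expansion, i.e. born earlier. So the game value is 12.
Game value = 12

12


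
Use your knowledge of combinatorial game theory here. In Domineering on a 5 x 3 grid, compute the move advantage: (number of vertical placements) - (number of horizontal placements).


Board is 5 x 3 (rows x cols).
Left (vertical) placements: (rows-1) * cols = 4 * 3 = 12
Right (horizontal) placements: rows * (cols-1) = 5 * 2 = 10
Advantage = Left - Right = 12 - 10 = 2

2


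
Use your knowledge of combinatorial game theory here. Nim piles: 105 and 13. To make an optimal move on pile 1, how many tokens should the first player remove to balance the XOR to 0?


Piles: 105 and 13
Current XOR: 105 XOR 13 = 100 (non-zero, so this is an N-position).
To make the XOR zero, we need to find a move that balances the piles.
For pile 1 (size 105): target = 105 XOR 100 = 13
We reduce pile 1 from 105 to 13.
Tokens removed: 105 - 13 = 92
Verification: 13 XOR 13 = 0

92


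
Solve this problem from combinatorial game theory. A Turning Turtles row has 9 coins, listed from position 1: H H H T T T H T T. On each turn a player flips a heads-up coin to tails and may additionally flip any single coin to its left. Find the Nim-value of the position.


Coins: H H H T T T H T T
Key fact: a single head at position k behaves exactly like a Nim heap of size k (turning it to T and optionally flipping a coin at j < k corresponds to moving the heap from k to j, or to 0), and heads combine as a disjunctive sum (two heads at the same place would cancel, matching j XOR j = 0). So the Nim-value is the XOR of the 1-indexed positions of the heads.
Face-up positions (1-indexed): [1, 2, 3, 7]
XOR 0 with 1: 0 XOR 1 = 1
XOR 1 with 2: 1 XOR 2 = 3
XOR 3 with 3: 3 XOR 3 = 0
XOR 0 with 7: 0 XOR 7 = 7
Nim-value = 7

7


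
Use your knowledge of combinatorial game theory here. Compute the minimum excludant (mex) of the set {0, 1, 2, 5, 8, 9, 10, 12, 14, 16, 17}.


Set = {0, 1, 2, 5, 8, 9, 10, 12, 14, 16, 17}
0 is in the set.
1 is in the set.
2 is in the set.
3 is NOT in the set. This is the mex.
mex = 3

3


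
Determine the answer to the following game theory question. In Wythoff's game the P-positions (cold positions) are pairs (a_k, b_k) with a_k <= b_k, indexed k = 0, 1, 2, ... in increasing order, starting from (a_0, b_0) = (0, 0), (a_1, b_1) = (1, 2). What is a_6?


By Wythoff's theorem, a_k = floor(k * phi) and b_k = floor(k * phi^2) = a_k + k, where phi = (1 + sqrt(5))/2 is the golden ratio.
phi = (1 + sqrt(5))/2 = 1.618034
k = 6
k * phi = 6 * 1.618034 = 9.708204
a_6 = floor(k * phi) = 9

9


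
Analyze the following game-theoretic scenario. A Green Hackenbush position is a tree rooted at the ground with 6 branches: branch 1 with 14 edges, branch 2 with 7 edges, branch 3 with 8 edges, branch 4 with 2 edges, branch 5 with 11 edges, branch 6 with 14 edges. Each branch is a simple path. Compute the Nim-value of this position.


The tree has 6 branches from the ground vertex.
In Green Hackenbush, the Nim-value of a simple path of length k is k.
Branch 1: length 14, Nim-value = 14
Branch 2: length 7, Nim-value = 7
Branch 3: length 8, Nim-value = 8
Branch 4: length 2, Nim-value = 2
Branch 5: length 11, Nim-value = 11
Branch 6: length 14, Nim-value = 14
Total Nim-value = XOR of all branch values:
0 XOR 14 = 14
14 XOR 7 = 9
9 XOR 8 = 1
1 XOR 2 = 3
3 XOR 11 = 8
8 XOR 14 = 6
Nim-value of the tree = 6

6


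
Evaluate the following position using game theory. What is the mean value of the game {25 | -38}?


Game = {25 | -38}, a switch {a | b} with numbers a > b.
Its thermograph has left wall a - t and right wall b + t, which meet at t = (a - b)/2, where both equal (a + b)/2. So the mast (mean value) is at (a + b)/2.
Mean = (25 + (-38))/2 = -13/2 = -13/2

-13/2


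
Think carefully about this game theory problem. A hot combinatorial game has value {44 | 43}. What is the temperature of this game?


The game is {44 | 43}, a switch {a | b} with numbers a > b.
Cooling {a | b} by t gives {a - t | b + t}, which stops being hot when a - t = b + t, i.e. at t = (a - b)/2. So the temperature of a switch is (a - b)/2.
Temperature = (Left option - Right option) / 2
= (44 - (43)) / 2
= 1 / 2
= 1/2

1/2


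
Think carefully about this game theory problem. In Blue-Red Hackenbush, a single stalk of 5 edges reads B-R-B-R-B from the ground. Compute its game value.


Edges (from ground): B-R-B-R-B
By Berlekamp's sign-expansion rule, a Blue-Red Hackenbush stalk has the value of the surreal number whose sign sequence is the edge sequence with B -> + and R -> -.
Sign sequence: +-+-+
Trace the sign expansion in the surreal number tree, starting from 0:
Edge 1: B (sign +) -> bounds (0, +inf), value = 1
Edge 2: R (sign -) -> bounds (0, 1), value = 1/2
Edge 3: B (sign +) -> bounds (1/2, 1), value = 3/4
Edge 4: R (sign -) -> bounds (1/2, 3/4), value = 5/8
Edge 5: B (sign +) -> bounds (5/8, 3/4), value = 11/16
Game value = 11/16

11/16


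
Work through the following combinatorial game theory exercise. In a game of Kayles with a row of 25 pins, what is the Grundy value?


Kayles: a move removes 1 or 2 adjacent pins from a contiguous row.
Removing pins from a row of k leaves two independent rows (a, b) with a + b = k - 1 (one pin) or a + b = k - 2 (two pins); an end removal gives a = 0.
By Sprague-Grundy, G(k) = mex{ G(a) XOR G(b) } over all these splits. G(0) = 0.
G(1): splits (0,0):0^0=0 -> mex({0}) = 1
G(2): splits (0,1):0^1=1 (0,0):0^0=0 -> mex({0, 1}) = 2
G(3): splits (0,2):0^2=2 (1,1):1^1=0 (0,1):0^1=1 -> mex({0, 1, 2}) = 3
G(4): splits (0,3):0^3=3 (1,2):1^2=3 (0,2):0^2=2 (1,1):1^1=0 -> mex({0, 2, 3}) = 1
G(5): splits (0,4):0^1=1 (1,3):1^3=2 (2,2):2^2=0 (0,3):0^3=3 (1,2):1^2=3 -> mex({0, 1, 2, 3}) = 4
G(6) = mex({0, 1, 2, 4}) = 3
G(7) = mex({0, 1, 3, 4, 5}) = 2
G(8) = mex({0, 2, 3, 5, 6}) = 1
G(9) = mex({0, 1, 2, 3, 6, 7}) = 4
G(10) = mex({0, 1, 3, 4, 5, 7}) = 2
G(11) = mex({0, 1, 2, 3, 4, 5}) = 6
G(12) = mex({0, 1, 2, 3, 5, 6, 7}) = 4
G(13) = mex({0, 2, 3, 4, 6, 7}) = 1
G(14) = mex({0, 1, 4, 5, 6, 7}) = 2
G(15) = mex({0, 1, 2, 3, 4, 5, 6}) = 7
G(16) = mex({0, 2, 3, 5, 6, 7}) = 1
G(17) = mex({0, 1, 2, 3, 5, 6, 7}) = 4
G(18) = mex({0, 1, 2, 4, 5, 6}) = 3
G(19) = mex({0, 1, 3, 4, 5, 7}) = 2
G(20) = mex({0, 2, 3, 4, 5, 6, 7}) = 1
G(21) = mex({0, 1, 2, 3, 5, 6, 7}) = 4
G(22) = mex({0, 1, 2, 3, 4, 5, 7}) = 6
G(23) = mex({0, 1, 2, 3, 4, 5, 6}) = 7
G(24) = mex({0, 1, 2, 3, 5, 6, 7}) = 4
G(25) = mex({0, 2, 3, 4, 6, 7}) = 1
Therefore G(25) = 1.

1


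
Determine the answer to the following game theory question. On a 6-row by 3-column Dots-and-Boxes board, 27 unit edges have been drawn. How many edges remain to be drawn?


Grid: 6 x 3 boxes, i.e. 7 rows and 4 columns of dots.
Horizontal edges: (rows + 1) * cols = 7 * 3 = 21
Vertical edges: rows * (cols + 1) = 6 * 4 = 24
Total edges: 21 + 24 = 45
Edges drawn: 27
Remaining: 45 - 27 = 18

18


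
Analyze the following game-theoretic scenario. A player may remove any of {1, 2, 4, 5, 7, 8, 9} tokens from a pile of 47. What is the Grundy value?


The subtraction set is S = {1, 2, 4, 5, 7, 8, 9}.
G(k) = mex{ G(k - s) : s in S, s <= k }. We compute iteratively: G(0) = 0.
G(1) = mex({0}) = 1
G(2) = mex({0, 1}) = 2
G(3) = mex({1, 2}) = 0
G(4) = mex({0, 2}) = 1
G(5) = mex({0, 1}) = 2
G(6) = mex({1, 2}) = 0
G(7) = mex({0, 2}) = 1
G(8) = mex({0, 1}) = 2
G(9) = mex({0, 1, 2}) = 3
G(10) = mex({0, 1, 2, 3}) = 4
G(11) = mex({0, 1, 2, 3, 4}) = 5
G(12) = mex({0, 1, 2, 4, 5}) = 3
G(13) = mex({0, 1, 2, 3, 5}) = 4
G(14) = mex({0, 1, 2, 3, 4}) = 5
G(15) = mex({0, 1, 2, 4, 5}) = 3
G(16) = mex({1, 2, 3, 5}) = 0
G(17) = mex({0, 2, 3, 4}) = 1
G(18) = mex({0, 1, 3, 4, 5}) = 2
G(19) = mex({1, 2, 3, 4, 5}) = 0
G(20) = mex({0, 2, 3, 4, 5}) = 1
G(21) = mex({0, 1, 3, 4, 5}) = 2
G(22) = mex({1, 2, 3, 4, 5}) = 0
G(23) = mex({0, 2, 3, 5}) = 1
G(24) = mex({0, 1, 3}) = 2
Observe that G(16)..G(24) = 0, 1, 2, 0, 1, 2, 0, 1, 2 repeats G(0)..G(8) = 0, 1, 2, 0, 1, 2, 0, 1, 2.
For k >= max(S) = 9, G(k) is determined by the previous 9 values G(k-9)..G(k-1); a window of 9 consecutive values has recurred shifted by 16, so by induction G(k + 16) = G(k) for all k >= 0: the sequence is periodic from the start with period 16.
One period: G(0..15) = 0, 1, 2, 0, 1, 2, 0, 1, 2, 3, 4, 5, 3, 4, 5, 3.
47 mod 16 = 15, so G(47) = G(15) = 3.

3


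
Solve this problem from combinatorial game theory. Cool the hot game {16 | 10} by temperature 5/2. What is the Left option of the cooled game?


Original game: {16 | 10} (a switch {a | b} with a > b).
Cooling by t (for t below the temperature (a - b)/2 = 3) taxes each move by t: {a | b} cooled by t is {a - t | b + t}.
Cooling amount: t = 5/2
Cooled Left option: 16 - 5/2 = 27/2
Cooled Right option: 10 + 5/2 = 25/2
Cooled game: {27/2 | 25/2}
Left option = 27/2

27/2


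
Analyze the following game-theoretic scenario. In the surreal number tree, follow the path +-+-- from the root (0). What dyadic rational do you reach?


Sign expansion: +-+--
Rule: track bounds (lo, hi), initially (-inf, +inf). On '+', the current value becomes lo and we move to the simplest number in (value, hi): value + 1 if hi = +inf, otherwise the midpoint (value + hi)/2. On '-', the current value becomes hi and we move to value - 1 if lo = -inf, otherwise the midpoint (lo + value)/2.
Start at 0.
Step 1: sign = +, move right. Bounds: (0, +inf). Value = 1
Step 2: sign = -, move left. Bounds: (0, 1). Value = 1/2
Step 3: sign = +, move right. Bounds: (1/2, 1). Value = 3/4
Step 4: sign = -, move left. Bounds: (1/2, 3/4). Value = 5/8
Step 5: sign = -, move left. Bounds: (1/2, 5/8). Value = 9/16
The surreal number with sign expansion +-+-- is 9/16.

9/16


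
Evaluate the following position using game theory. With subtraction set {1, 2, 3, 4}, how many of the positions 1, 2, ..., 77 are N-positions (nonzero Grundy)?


Subtraction set S = {1, 2, 3, 4}, so G(n) = n mod 5.
G(n) = 0 when n is a multiple of 5.
Multiples of 5 in [1, 77]: 15
N-positions (nonzero Grundy) = 77 - 15 = 62

62


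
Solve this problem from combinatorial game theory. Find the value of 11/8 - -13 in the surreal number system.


x = 11/8, y = -13
Converting to common denominator: 8
x = 11/8, y = -104/8
x - y = 11/8 - -13 = 115/8

115/8


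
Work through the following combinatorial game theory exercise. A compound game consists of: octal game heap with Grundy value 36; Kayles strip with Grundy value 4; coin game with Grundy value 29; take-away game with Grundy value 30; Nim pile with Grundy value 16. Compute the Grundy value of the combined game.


By the Sprague-Grundy theorem, the Grundy value of a sum of games is the XOR of individual Grundy values.
octal game heap: Grundy value = 36. Running XOR: 0 XOR 36 = 36
Kayles strip: Grundy value = 4. Running XOR: 36 XOR 4 = 32
coin game: Grundy value = 29. Running XOR: 32 XOR 29 = 61
take-away game: Grundy value = 30. Running XOR: 61 XOR 30 = 35
Nim pile: Grundy value = 16. Running XOR: 35 XOR 16 = 51
The combined Grundy value is 51.

51


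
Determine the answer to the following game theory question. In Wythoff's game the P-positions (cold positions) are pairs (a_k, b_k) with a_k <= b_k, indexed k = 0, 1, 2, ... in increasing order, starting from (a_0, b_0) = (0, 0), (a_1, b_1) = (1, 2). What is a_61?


By Wythoff's theorem, a_k = floor(k * phi) and b_k = floor(k * phi^2) = a_k + k, where phi = (1 + sqrt(5))/2 is the golden ratio.
phi = (1 + sqrt(5))/2 = 1.618034
k = 61
k * phi = 61 * 1.618034 = 98.700073
a_61 = floor(k * phi) = 98

98


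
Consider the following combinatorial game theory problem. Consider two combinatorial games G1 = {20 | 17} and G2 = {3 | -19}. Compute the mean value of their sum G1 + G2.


G1 = {20 | 17}, G2 = {3 | -19}
Each is a switch {a | b} with numbers a > b; its mean value is (a + b)/2, and mean value is additive over game sums: m(G1 + G2) = m(G1) + m(G2).
Mean of G1 = (20 + (17))/2 = 37/2 = 37/2
Mean of G2 = (3 + (-19))/2 = -16/2 = -8
Mean of G1 + G2 = 37/2 + -8 = 21/2

21/2


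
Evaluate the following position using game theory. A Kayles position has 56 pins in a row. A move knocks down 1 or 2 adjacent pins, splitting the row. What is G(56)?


Kayles: a move removes 1 or 2 adjacent pins from a contiguous row.
Removing pins from a row of k leaves two independent rows (a, b) with a + b = k - 1 (one pin) or a + b = k - 2 (two pins); an end removal gives a = 0.
By Sprague-Grundy, G(k) = mex{ G(a) XOR G(b) } over all these splits. G(0) = 0.
G(1): splits (0,0):0^0=0 -> mex({0}) = 1
G(2): splits (0,1):0^1=1 (0,0):0^0=0 -> mex({0, 1}) = 2
G(3): splits (0,2):0^2=2 (1,1):1^1=0 (0,1):0^1=1 -> mex({0, 1, 2}) = 3
G(4): splits (0,3):0^3=3 (1,2):1^2=3 (0,2):0^2=2 (1,1):1^1=0 -> mex({0, 2, 3}) = 1
G(5): splits (0,4):0^1=1 (1,3):1^3=2 (2,2):2^2=0 (0,3):0^3=3 (1,2):1^2=3 -> mex({0, 1, 2, 3}) = 4
G(6) = mex({0, 1, 2, 4}) = 3
G(7) = mex({0, 1, 3, 4, 5}) = 2
G(8) = mex({0, 2, 3, 5, 6}) = 1
G(9) = mex({0, 1, 2, 3, 6, 7}) = 4
G(10) = mex({0, 1, 3, 4, 5, 7}) = 2
G(11) = mex({0, 1, 2, 3, 4, 5}) = 6
G(12) = mex({0, 1, 2, 3, 5, 6, 7}) = 4
G(13) = mex({0, 2, 3, 4, 6, 7}) = 1
G(14) = mex({0, 1, 4, 5, 6, 7}) = 2
G(15) = mex({0, 1, 2, 3, 4, 5, 6}) = 7
G(16) = mex({0, 2, 3, 5, 6, 7}) = 1
G(17) = mex({0, 1, 2, 3, 5, 6, 7}) = 4
G(18) = mex({0, 1, 2, 4, 5, 6}) = 3
G(19) = mex({0, 1, 3, 4, 5, 7}) = 2
G(20) = mex({0, 2, 3, 4, 5, 6, 7}) = 1
G(21) = mex({0, 1, 2, 3, 5, 6, 7}) = 4
G(22) = mex({0, 1, 2, 3, 4, 5, 7}) = 6
G(23) = mex({0, 1, 2, 3, 4, 5, 6}) = 7
G(24) = mex({0, 1, 2, 3, 5, 6, 7}) = 4
G(25) = mex({0, 2, 3, 4, 6, 7}) = 1
G(26) = mex({0, 1, 3, 4, 5, 6, 7}) = 2
G(27) = mex({0, 1, 2, 3, 4, 5, 6, 7}) = 8
G(28) = mex({0, 1, 2, 3, 4, 6, 7, 8}) = 5
G(29) = mex({0, 1, 2, 3, 5, 6, 7, 8, 9}) = 4
G(30) = mex({0, 1, 2, 3, 4, 5, 6, 9, 10}) = 7
G(31) = mex({0, 1, 3, 4, 5, 7, 10, 11}) = 2
G(32) = mex({0, 2, 3, 4, 5, 6, 7, 9, 11}) = 1
G(33) = mex({0, 1, 2, 3, 4, 5, 6, 7, 9, 12}) = 8
G(34) = mex({0, 1, 2, 3, 4, 5, 7, 8, 11, 12}) = 6
G(35) = mex({0, 1, 2, 3, 4, 5, 6, 8, 9, 10, 11}) = 7
G(36) = mex({0, 1, 2, 3, 5, 6, 7, 9, 10}) = 4
G(37) = mex({0, 2, 3, 4, 6, 7, 9, 10, 11, 12}) = 1
G(38) = mex({0, 1, 3, 4, 5, 6, 7, 9, 10, 11, 12}) = 2
G(39) = mex({0, 1, 2, 4, 5, 6, 7, 9, 10, 12, 14}) = 3
G(40) = mex({0, 2, 3, 4, 6, 7, 11, 12, 14}) = 1
G(41) = mex({0, 1, 2, 3, 5, 6, 7, 9, 10, 11, 12}) = 4
G(42) = mex({0, 1, 2, 3, 4, 5, 6, 9, 10}) = 7
G(43) = mex({0, 1, 3, 4, 5, 7, 9, 10, 12, 15}) = 2
G(44) = mex({0, 2, 3, 4, 5, 6, 7, 9, 10, 12, 15}) = 1
G(45) = mex({0, 1, 2, 3, 4, 5, 6, 7, 9, 10, 12, 14}) = 8
G(46) = mex({0, 1, 3, 4, 5, 7, 8, 11, 12, 14}) = 2
G(47) = mex({0, 1, 2, 3, 4, 5, 6, 8, 9, 10, 11, 12}) = 7
G(48) = mex({0, 1, 2, 3, 5, 6, 7, 9, 10}) = 4
G(49) = mex({0, 2, 3, 4, 6, 7, 9, 10, 11, 12, 15}) = 1
G(50) = mex({0, 1, 4, 5, 6, 7, 9, 11, 12, 14, 15}) = 2
G(51) = mex({0, 1, 2, 3, 4, 5, 6, 7, 9, 12, 14, 15}) = 8
G(52) = mex({0, 2, 3, 4, 5, 6, 7, 8, 11, 12, 15}) = 1
G(53) = mex({0, 1, 2, 3, 5, 6, 7, 8, 9, 10, 11, 12}) = 4
G(54) = mex({0, 1, 2, 3, 4, 5, 6, 9, 10}) = 7
G(55) = mex({0, 1, 3, 4, 5, 7, 9, 10, 11, 12}) = 2
G(56) = mex({0, 2, 3, 4, 5, 6, 7, 9, 10, 11, 12, 13, 14}) = 1
Therefore G(56) = 1.

1


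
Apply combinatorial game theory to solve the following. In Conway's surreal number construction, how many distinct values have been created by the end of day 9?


Day 0: {|} = 0 is born. Count = 1.
Day n: the number of surreal numbers born by day n is 2^(n+1) - 1.
By day 0: 2^1 - 1 = 1
By day 1: 2^2 - 1 = 3
By day 2: 2^3 - 1 = 7
By day 3: 2^4 - 1 = 15
By day 4: 2^5 - 1 = 31
By day 5: 2^6 - 1 = 63
By day 6: 2^7 - 1 = 127
By day 7: 2^8 - 1 = 255
By day 8: 2^9 - 1 = 511
By day 9: 2^10 - 1 = 1023
By day 9: 1023 surreal numbers.

1023


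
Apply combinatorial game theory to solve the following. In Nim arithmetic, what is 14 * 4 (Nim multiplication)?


Nim multiplication is bilinear over XOR: (u XOR v) * w = (u*w) XOR (v*w).
So we split each operand into its bit components and XOR the pairwise Nim products.
14 = 2 + 4 + 8 (as XOR of powers of 2).
4 = 4 (as XOR of powers of 2).
Using the standard Nim-product table on single bits:
  2*2 = 3,   2*4 = 8,   2*8 = 12,
  4*4 = 6,   4*8 = 11,  8*8 = 13,
and  1*x = x (identity), k*l = l*k (commutative).
Pairwise Nim products:
  2 * 4 = 8
  4 * 4 = 6
  8 * 4 = 11
XOR them: 8 XOR 6 XOR 11 = 5.
Result: 14 * 4 = 5 (in Nim).

5


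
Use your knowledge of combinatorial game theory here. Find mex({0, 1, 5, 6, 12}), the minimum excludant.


Set = {0, 1, 5, 6, 12}
0 is in the set.
1 is in the set.
2 is NOT in the set. This is the mex.
mex = 2

2


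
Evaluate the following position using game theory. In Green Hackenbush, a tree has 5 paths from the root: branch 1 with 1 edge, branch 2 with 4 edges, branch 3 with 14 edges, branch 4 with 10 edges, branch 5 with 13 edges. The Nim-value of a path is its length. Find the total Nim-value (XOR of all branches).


The tree has 5 branches from the ground vertex.
In Green Hackenbush, the Nim-value of a simple path of length k is k.
Branch 1: length 1, Nim-value = 1
Branch 2: length 4, Nim-value = 4
Branch 3: length 14, Nim-value = 14
Branch 4: length 10, Nim-value = 10
Branch 5: length 13, Nim-value = 13
Total Nim-value = XOR of all branch values:
0 XOR 1 = 1
1 XOR 4 = 5
5 XOR 14 = 11
11 XOR 10 = 1
1 XOR 13 = 12
Nim-value of the tree = 12

12


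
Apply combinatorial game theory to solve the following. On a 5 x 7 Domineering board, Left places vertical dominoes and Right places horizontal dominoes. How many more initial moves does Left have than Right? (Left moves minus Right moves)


Board is 5 x 7 (rows x cols).
Left (vertical) placements: (rows-1) * cols = 4 * 7 = 28
Right (horizontal) placements: rows * (cols-1) = 5 * 6 = 30
Advantage = Left - Right = 28 - 30 = -2

-2


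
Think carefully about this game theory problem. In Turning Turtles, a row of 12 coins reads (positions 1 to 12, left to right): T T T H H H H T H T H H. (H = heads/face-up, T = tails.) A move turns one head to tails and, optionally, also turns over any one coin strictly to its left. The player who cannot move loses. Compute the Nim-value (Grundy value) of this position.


Coins: T T T H H H H T H T H H
Key fact: a single head at position k behaves exactly like a Nim heap of size k (turning it to T and optionally flipping a coin at j < k corresponds to moving the heap from k to j, or to 0), and heads combine as a disjunctive sum (two heads at the same place would cancel, matching j XOR j = 0). So the Nim-value is the XOR of the 1-indexed positions of the heads.
Face-up positions (1-indexed): [4, 5, 6, 7, 9, 11, 12]
XOR 0 with 4: 0 XOR 4 = 4
XOR 4 with 5: 4 XOR 5 = 1
XOR 1 with 6: 1 XOR 6 = 7
XOR 7 with 7: 7 XOR 7 = 0
XOR 0 with 9: 0 XOR 9 = 9
XOR 9 with 11: 9 XOR 11 = 2
XOR 2 with 12: 2 XOR 12 = 14
Nim-value = 14

14


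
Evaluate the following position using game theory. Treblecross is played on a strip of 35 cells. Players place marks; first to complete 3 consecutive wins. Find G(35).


Treblecross: place X on empty cells; 3-in-a-row wins.
Playing within two cells of an existing X lets the opponent win at once, so sensible play treats the cells i-2..i+2 around each X as dead. The player left with no safe cell loses, so this is a normal-play take-away game on strips of safe cells.
Placing X at cell i (0-indexed) of a strip of k safe cells leaves independent strips of sizes max(0, i-2) and max(0, k-i-3). Hence G(k) = mex{ G(max(0,i-2)) XOR G(max(0,k-i-3)) : 0 <= i < k }, with G(0) = 0.
G(1): splits (0,0):0^0=0 -> mex({0}) = 1
G(2): splits (0,0):0^0=0 -> mex({0}) = 1
G(3): splits (0,0):0^0=0 -> mex({0}) = 1
G(4): splits (0,1):0^1=1 (0,0):0^0=0 -> mex({0, 1}) = 2
G(5): splits (0,2):0^1=1 (0,1):0^1=1 (0,0):0^0=0 -> mex({0, 1}) = 2
G(6) = mex({1}) = 0
G(7) = mex({0, 1, 2}) = 3
G(8) = mex({0, 1, 2}) = 3
G(9) = mex({0, 2}) = 1
G(10) = mex({0, 2, 3}) = 1
G(11) = mex({0, 3}) = 1
G(12) = mex({1, 3}) = 0
G(13) = mex({0, 1, 2, 3}) = 4
G(14) = mex({0, 1, 2}) = 3
G(15) = mex({0, 1, 2}) = 3
G(16) = mex({0, 1, 2, 4}) = 3
G(17) = mex({0, 1, 3, 4}) = 2
G(18) = mex({0, 1, 3, 4}) = 2
G(19) = mex({0, 1, 3, 5}) = 2
G(20) = mex({0, 1, 2, 3, 5}) = 4
G(21) = mex({0, 1, 2, 3, 5}) = 4
G(22) = mex({1, 2, 6}) = 0
G(23) = mex({0, 1, 2, 3, 4, 6}) = 5
G(24) = mex({0, 1, 2, 3, 4}) = 5
G(25) = mex({0, 1, 3, 4, 7}) = 2
G(26) = mex({0, 1, 3, 4, 5, 7}) = 2
G(27) = mex({0, 1, 3, 5}) = 2
G(28) = mex({0, 1, 2, 5}) = 3
G(29) = mex({0, 1, 2, 4, 5, 6}) = 3
G(30) = mex({1, 2, 4, 6}) = 0
G(31) = mex({0, 1, 2, 3, 4, 6}) = 5
G(32) = mex({1, 2, 3, 4, 7}) = 0
G(33) = mex({0, 3, 7}) = 1
G(34) = mex({0, 2, 3, 5, 7}) = 1
G(35) = mex({0, 2, 3, 5, 6}) = 1
Therefore G(35) = 1.

1


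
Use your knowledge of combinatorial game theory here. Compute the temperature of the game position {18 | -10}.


The game is {18 | -10}, a switch {a | b} with numbers a > b.
Cooling {a | b} by t gives {a - t | b + t}, which stops being hot when a - t = b + t, i.e. at t = (a - b)/2. So the temperature of a switch is (a - b)/2.
Temperature = (Left option - Right option) / 2
= (18 - (-10)) / 2
= 28 / 2
= 14

14


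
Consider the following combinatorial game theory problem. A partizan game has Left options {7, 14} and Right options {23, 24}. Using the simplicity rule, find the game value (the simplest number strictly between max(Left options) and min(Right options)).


Left options: {7, 14}, max = 14
Right options: {23, 24}, min = 23
All options are numbers and max(Left) < min(Right), so by the simplicity theorem the value is the simplest (earliest-born) number strictly between 14 and 23.
Integers 15 through 22 all lie strictly between 14 and 23.
Among integers, the simplest (lowest birthday = smallest |n|; 0 is born on day 0, +-n on day n) is 15.
No non-integer in the interval can be simpler: if x is a non-integer in the interval, then floor(x) or ceil(x) also lies in the interval (the interval contains an integer), and both are proper prefixes of x's sign expansion, i.e. born earlier. So the game value is 15.
Game value = 15

15
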